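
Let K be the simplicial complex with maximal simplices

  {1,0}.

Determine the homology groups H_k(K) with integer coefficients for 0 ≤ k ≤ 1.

Order the vertices as 0 < 1. Listing each simplex with vertices in this order, K has dimension 1 with simplices:

  0-simplices (2): [0], [1]
  1-simplices (1): [0,1]

so the chain groups are C_0 ≅ Z^2, C_1 ≅ Z^1.

The boundary map ∂_1: C_1 → C_0 sends each edge [p,q] (with p < q) to q − p. For instance
  ∂[0,1] = [1] − [0].
As a 2×1 matrix over Z this has rank 1, with invariant factors (1).

Now H_k = ker ∂_k / im ∂_{k+1}, so:

  H_0: rank C_0 − rank ∂_1 = 2 − 1 = 1, and the invariant factors of ∂_1 are all 1, so H_0 = Z.
  H_1: rank ker ∂_1 − rank ∂_2 = (1 − 1) − 0 = 0, and there is no ∂_2, so H_1 = 0.

As a check, the Euler characteristic is 2 − 1 = 1, which agrees with 1 − 0 = 1.

H_0 = Z,  H_1 = 0.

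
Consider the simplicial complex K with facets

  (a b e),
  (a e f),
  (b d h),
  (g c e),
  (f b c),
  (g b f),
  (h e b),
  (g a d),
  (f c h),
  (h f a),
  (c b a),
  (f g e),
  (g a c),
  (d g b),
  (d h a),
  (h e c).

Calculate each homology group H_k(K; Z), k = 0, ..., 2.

H_0 ≅ Z,  H_1 ≅ Z^2,  H_2 ≅ Z.

We work with the vertex ordering a < b < c < d < e < f < g < h. The simplices of K, each written with vertices in increasing order, are:

  0-simplices (8): a, b, c, d, e, f, g, h
  1-simplices (24): ab, ac, ad, ae, af, ag, ah, bc, bd, be, bf, bg, bh, ce, cf, cg, ch, dg, dh, ef, eg, eh, fg, fh
  2-simplices (16): abc, abe, acg, adg, adh, aef, afh, bcf, bdg, bdh, beh, bfg, ceg, ceh, cfh, efg

giving chain groups C_0 ≅ Z^8, C_1 ≅ Z^24, C_2 ≅ Z^16.

The boundary map ∂_1: C_1 → C_0 is given by ∂[p,q] = [q] − [p].
The resulting 8×24 matrix has rank 7, and its Smith normal form has invariant factors (1,1,1,1,1,1,1).

Boundary ∂_2: C_2 → C_1 sends each 2-simplex [p,q,r] to [q,r] − [p,r] + [p,q]. For instance
  ∂ceh = eh − ch + ce,
  ∂acg = cg − ag + ac.
The 24×16 boundary matrix has rank 15 and Smith normal form diag(1,1,1,1,1,1,1,1,1,1,1,1,1,1,1).

From H_k ≅ ker(∂_k) / im(∂_{k+1}) we obtain:

  H_0: rank C_0 − rank ∂_1 = 8 − 7 = 1, and the invariant factors of ∂_1 are all 1, so H_0 ≅ Z.
  H_1: rank ker ∂_1 − rank ∂_2 = (24 − 7) − 15 = 2, and the invariant factors of ∂_2 are all 1, so H_1 ≅ Z^2.
  H_2: rank ker ∂_2 − rank ∂_3 = (16 − 15) − 0 = 1, and there is no ∂_3, so H_2 ≅ Z.

As a check, the Euler characteristic is 8 − 24 + 16 = 0, which agrees with 1 − 2 + 1 = 0.
(K is a triangulation of the torus T^2.)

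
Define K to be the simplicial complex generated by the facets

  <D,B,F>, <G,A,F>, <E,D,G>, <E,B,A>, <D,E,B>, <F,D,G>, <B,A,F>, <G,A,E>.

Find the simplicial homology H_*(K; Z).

H_0 = Z,  H_1 = 0,  H_2 = Z.

We work with the vertex ordering A < B < D < E < F < G. The simplices of K, each written with vertices in increasing order, are:

  0-simplices (6): A, B, D, E, F, G
  1-simplices (12): AB, AE, AF, AG, BD, BE, BF, DE, DF, DG, EG, FG
  2-simplices (8): ABE, ABF, AEG, AFG, BDE, BDF, DEG, DFG

so the chain groups are C_0 ≅ Z^6, C_1 ≅ Z^12, C_2 ≅ Z^8.

The boundary map ∂_1: C_1 → C_0 is given by ∂[p,q] = [q] − [p]. For instance
  ∂AG = G − A.
The resulting 6×12 matrix has rank 5, and its Smith normal form has invariant factors (1,1,1,1,1).

Boundary ∂_2: C_2 → C_1 acts by ∂[p,q,r] = [q,r] − [p,r] + [p,q]. For instance
  ∂BDF = DF − BF + BD,
  ∂AFG = FG − AG + AF.
As a 12×8 matrix over Z this has rank 7, with invariant factors (1,1,1,1,1,1,1).

Reading off H_k = ker ∂_k / im ∂_{k+1}:

  H_0: rank C_0 − rank ∂_1 = 6 − 5 = 1, and the invariant factors of ∂_1 are all 1, so H_0 = Z.
  H_1: rank ker ∂_1 − rank ∂_2 = (12 − 5) − 7 = 0, and the invariant factors of ∂_2 are all 1, so H_1 = 0.
  H_2: rank ker ∂_2 − rank ∂_3 = (8 − 7) − 0 = 1, and there is no ∂_3, so H_2 = Z.

As a check, the Euler characteristic is 6 − 12 + 8 = 2, which agrees with 1 − 0 + 1 = 2.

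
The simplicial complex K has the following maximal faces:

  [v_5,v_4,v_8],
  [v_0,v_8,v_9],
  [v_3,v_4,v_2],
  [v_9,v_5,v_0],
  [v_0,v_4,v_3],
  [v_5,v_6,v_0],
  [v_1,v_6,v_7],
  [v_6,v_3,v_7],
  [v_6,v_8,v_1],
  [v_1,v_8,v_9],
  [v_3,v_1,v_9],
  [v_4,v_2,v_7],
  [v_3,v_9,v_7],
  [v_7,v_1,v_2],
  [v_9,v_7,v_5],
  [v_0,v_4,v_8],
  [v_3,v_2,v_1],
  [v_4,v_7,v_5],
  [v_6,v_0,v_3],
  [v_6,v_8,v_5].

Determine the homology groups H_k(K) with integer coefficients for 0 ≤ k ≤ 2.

H_0 = Z,  H_1 = Z ⊕ Z_2,  H_2 = 0.

We work with the vertex ordering v_0 < v_1 < v_2 < v_3 < v_4 < v_5 < v_6 < v_7 < v_8 < v_9. The simplices of K, each written with vertices in increasing order, are:

  0-simplices (10): [v_0], [v_1], [v_2], [v_3], [v_4], [v_5], [v_6], [v_7], [v_8], [v_9]
  1-simplices (30): (30 of them)
  2-simplices (20): (20 of them)

Hence C_0 ≅ Z^10, C_1 ≅ Z^30, C_2 ≅ Z^20.

Boundary ∂_1: C_1 → C_0 maps an edge to its endpoints' difference, ∂[p,q] = q − p.
The resulting 10×30 matrix has rank 9, and its Smith normal form has invariant factors (1,1,1,1,1,1,1,1,1).

Boundary ∂_2: C_2 → C_1 maps a triangle to the signed sum of its edges. For instance
  ∂[v_5,v_6,v_8] = [v_6,v_8] − [v_5,v_8] + [v_5,v_6],
  ∂[v_1,v_3,v_9] = [v_3,v_9] − [v_1,v_9] + [v_1,v_3].
The resulting 30×20 matrix has rank 20, and its Smith normal form has invariant factors (1,1,1,1,1,1,1,1,1,1,1,1,1,1,1,1,1,1,1,2).

Now H_k = ker ∂_k / im ∂_{k+1}, so:

  H_0: rank C_0 − rank ∂_1 = 10 − 9 = 1, and the invariant factors of ∂_1 are all 1, so H_0 = Z.
  H_1: rank ker ∂_1 − rank ∂_2 = (30 − 9) − 20 = 1, and ∂_2 has invariant factor 2 > 1, so H_1 = Z ⊕ Z_2.
  H_2: rank ker ∂_2 − rank ∂_3 = (20 − 20) − 0 = 0, and there is no ∂_3, so H_2 = 0.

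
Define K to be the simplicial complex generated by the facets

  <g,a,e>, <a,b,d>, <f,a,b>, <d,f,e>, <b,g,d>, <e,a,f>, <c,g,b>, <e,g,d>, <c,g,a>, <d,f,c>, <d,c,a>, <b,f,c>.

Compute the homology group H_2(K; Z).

We work with the vertex ordering a < b < c < d < e < f < g. The simplices of K, each written with vertices in increasing order, are:

  0-simplices (7): a, b, c, d, e, f, g
  1-simplices (18): ab, ac, ad, ae, af, ag, bc, bd, bf, bg, cd, cf, cg, de, df, dg, ef, eg
  2-simplices (12): abd, abf, acd, acg, aef, aeg, bcf, bcg, bdg, cdf, def, deg

Hence C_0 ≅ Z^7, C_1 ≅ Z^18, C_2 ≅ Z^12.

∂_1: C_1 → C_0 sends each edge [p,q] (with p < q) to q − p. For instance
  ∂de = e − d.
The resulting 7×18 matrix has rank 6, and its Smith normal form has invariant factors (1,1,1,1,1,1).

Boundary ∂_2: C_2 → C_1 maps a triangle to the signed sum of its edges. For instance
  ∂bcg = cg − bg + bc,
  ∂abd = bd − ad + ab.
The 18×12 boundary matrix has rank 12 and Smith normal form diag(1,1,1,1,1,1,1,1,1,1,1,2).

Now H_k = ker ∂_k / im ∂_{k+1}, so:

  H_2: rank ker ∂_2 − rank ∂_3 = (12 − 12) − 0 = 0, and there is no ∂_3, so H_2 = 0.

(K is a triangulation of the real projective plane RP^2.)

H_2 = 0.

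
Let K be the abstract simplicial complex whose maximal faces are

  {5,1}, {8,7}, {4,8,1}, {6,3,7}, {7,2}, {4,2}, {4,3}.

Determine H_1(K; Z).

K has 8 vertices, 11 edges, 2 triangles.
rank ∂_1 = 7, rank ∂_2 = 2 ⇒ b_1 = 11 − 7 − 2 = 2; all invariant factors of ∂_2 are 1 so no torsion. So H_1 ≅ Z^2.

H_1 = Z^2.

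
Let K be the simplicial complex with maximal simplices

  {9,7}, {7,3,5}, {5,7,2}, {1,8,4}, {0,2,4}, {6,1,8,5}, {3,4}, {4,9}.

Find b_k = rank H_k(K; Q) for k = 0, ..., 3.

K has 10 vertices, 19 edges, 8 triangles, 1 3-simplex.
rank ∂_0 = 0, rank ∂_1 = 9 ⇒ b_0 = 10 − 0 − 9 = 1; all invariant factors of ∂_1 are 1 so no torsion. So H_0 ≅ Z.
rank ∂_1 = 9, rank ∂_2 = 7 ⇒ b_1 = 19 − 9 − 7 = 3; all invariant factors of ∂_2 are 1 so no torsion. So H_1 ≅ Z^3.
rank ∂_2 = 7, rank ∂_3 = 1 ⇒ b_2 = 8 − 7 − 1 = 0; all invariant factors of ∂_3 are 1 so no torsion. So H_2 ≅ 0.
rank ∂_3 = 1, rank ∂_4 = 0 ⇒ b_3 = 1 − 1 − 0 = 0. So H_3 ≅ 0.

b_0 = 1, b_1 = 3, b_2 = 0, b_3 = 0.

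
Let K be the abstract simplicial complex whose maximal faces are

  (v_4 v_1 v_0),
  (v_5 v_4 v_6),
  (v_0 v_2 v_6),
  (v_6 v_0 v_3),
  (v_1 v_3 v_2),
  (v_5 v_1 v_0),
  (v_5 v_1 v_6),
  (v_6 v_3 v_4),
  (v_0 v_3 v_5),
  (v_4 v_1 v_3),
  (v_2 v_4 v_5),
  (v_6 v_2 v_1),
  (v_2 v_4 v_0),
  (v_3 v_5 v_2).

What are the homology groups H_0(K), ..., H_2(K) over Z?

H_0 = Z,  H_1 = Z^2,  H_2 = Z.

Order the vertices as v_0 < v_1 < v_2 < v_3 < v_4 < v_5 < v_6. Listing each simplex with vertices in this order, K has dimension 2 with simplices:

  0-simplices (7): [v_0], [v_1], [v_2], [v_3], [v_4], [v_5], [v_6]
  1-simplices (21): (21 of them)
  2-simplices (14): (14 of them)

Hence C_0 ≅ Z^7, C_1 ≅ Z^21, C_2 ≅ Z^14.

The boundary map ∂_1: C_1 → C_0 sends each edge [p,q] (with p < q) to q − p. For instance
  ∂[v_1,v_2] = [v_2] − [v_1].
This gives a 7×21 integer matrix of rank 6; reducing to Smith normal form yields diagonal entries (1,1,1,1,1,1).

Boundary ∂_2: C_2 → C_1 maps a triangle to the signed sum of its edges. For instance
  ∂[v_0,v_3,v_5] = [v_3,v_5] − [v_0,v_5] + [v_0,v_3],
  ∂[v_3,v_4,v_6] = [v_4,v_6] − [v_3,v_6] + [v_3,v_4].
This gives a 21×14 integer matrix of rank 13; reducing to Smith normal form yields diagonal entries (1,1,1,1,1,1,1,1,1,1,1,1,1).

Now H_k = ker ∂_k / im ∂_{k+1}, so:

  H_0: rank C_0 − rank ∂_1 = 7 − 6 = 1, and the invariant factors of ∂_1 are all 1, so H_0 ≅ Z.
  H_1: rank ker ∂_1 − rank ∂_2 = (21 − 6) − 13 = 2, and the invariant factors of ∂_2 are all 1, so H_1 ≅ Z^2.
  H_2: rank ker ∂_2 − rank ∂_3 = (14 − 13) − 0 = 1, and there is no ∂_3, so H_2 ≅ Z.

(K is a triangulation of the torus T^2.)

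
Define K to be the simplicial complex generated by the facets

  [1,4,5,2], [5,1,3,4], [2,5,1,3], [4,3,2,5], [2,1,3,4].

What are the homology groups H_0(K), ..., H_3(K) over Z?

H_0 ≅ Z,  H_1 = 0,  H_2 = 0,  H_3 ≅ Z.

K has 5 vertices, 10 edges, 10 triangles, 5 3-simplices.
rank ∂_0 = 0, rank ∂_1 = 4 ⇒ b_0 = 5 − 0 − 4 = 1; all invariant factors of ∂_1 are 1 so no torsion. So H_0 = Z.
rank ∂_1 = 4, rank ∂_2 = 6 ⇒ b_1 = 10 − 4 − 6 = 0; all invariant factors of ∂_2 are 1 so no torsion. So H_1 = 0.
rank ∂_2 = 6, rank ∂_3 = 4 ⇒ b_2 = 10 − 6 − 4 = 0; all invariant factors of ∂_3 are 1 so no torsion. So H_2 = 0.
rank ∂_3 = 4, rank ∂_4 = 0 ⇒ b_3 = 5 − 4 − 0 = 1. So H_3 = Z.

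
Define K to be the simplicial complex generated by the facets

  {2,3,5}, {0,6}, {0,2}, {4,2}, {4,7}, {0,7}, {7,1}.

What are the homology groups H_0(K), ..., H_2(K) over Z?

Fix the vertex order 0 < 1 < 2 < 3 < 4 < 5 < 6 < 7 and write every simplex with vertices in increasing order. Then dim K = 2 and the simplices of K are:

  0-simplices (8): [0], [1], [2], [3], [4], [5], [6], [7]
  1-simplices (9): [0,2], [0,6], [0,7], [1,7], [2,3], [2,4], [2,5], [3,5], [4,7]
  2-simplices (1): [2,3,5]

Hence C_0 ≅ Z^8, C_1 ≅ Z^9, C_2 ≅ Z^1.

Boundary ∂_1: C_1 → C_0 maps an edge to its endpoints' difference, ∂[p,q] = q − p. For instance
  ∂[2,4] = [4] − [2].
The resulting 8×9 matrix has rank 7, and its Smith normal form has invariant factors (1,1,1,1,1,1,1).

The boundary map ∂_2: C_2 → C_1 sends each 2-simplex [p,q,r] to [q,r] − [p,r] + [p,q]. For instance
  ∂[2,3,5] = [3,5] − [2,5] + [2,3].
This gives a 9×1 integer matrix of rank 1; reducing to Smith normal form yields diagonal entries (1).

Now H_k = ker ∂_k / im ∂_{k+1}, so:

  H_0: rank C_0 − rank ∂_1 = 8 − 7 = 1, and the invariant factors of ∂_1 are all 1, so H_0 = Z.
  H_1: rank ker ∂_1 − rank ∂_2 = (9 − 7) − 1 = 1, and the invariant factors of ∂_2 are all 1, so H_1 = Z.
  H_2: rank ker ∂_2 − rank ∂_3 = (1 − 1) − 0 = 0, and there is no ∂_3, so H_2 = 0.

H_0 = Z,  H_1 = Z,  H_2 = 0.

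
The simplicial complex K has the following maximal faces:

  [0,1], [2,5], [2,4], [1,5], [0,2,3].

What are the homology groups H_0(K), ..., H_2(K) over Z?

K has 6 vertices, 7 edges, 1 triangle.
rank ∂_0 = 0, rank ∂_1 = 5 ⇒ b_0 = 6 − 0 − 5 = 1; all invariant factors of ∂_1 are 1 so no torsion. So H_0 ≅ Z.
rank ∂_1 = 5, rank ∂_2 = 1 ⇒ b_1 = 7 − 5 − 1 = 1; all invariant factors of ∂_2 are 1 so no torsion. So H_1 ≅ Z.
rank ∂_2 = 1, rank ∂_3 = 0 ⇒ b_2 = 1 − 1 − 0 = 0. So H_2 ≅ 0.

H_0 ≅ Z,  H_1 ≅ Z,  H_2 = 0.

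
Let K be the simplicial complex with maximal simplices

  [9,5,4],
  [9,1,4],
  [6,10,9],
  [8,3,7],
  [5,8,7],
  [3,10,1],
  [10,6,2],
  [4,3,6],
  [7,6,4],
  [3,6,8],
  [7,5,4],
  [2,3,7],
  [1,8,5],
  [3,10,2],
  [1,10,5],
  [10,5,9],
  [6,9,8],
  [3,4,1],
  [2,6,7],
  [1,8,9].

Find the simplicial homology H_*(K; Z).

H_0 = Z,  H_1 = Z ⊕ Z_2,  H_2 = 0.

We work with the vertex ordering 1 < 2 < 3 < 4 < 5 < 6 < 7 < 8 < 9 < 10. The simplices of K, each written with vertices in increasing order, are:

  0-simplices (10): [1], [2], [3], [4], [5], [6], [7], [8], [9], [10]
  1-simplices (30): (30 of them)
  2-simplices (20): (20 of them)

giving chain groups C_0 ≅ Z^10, C_1 ≅ Z^30, C_2 ≅ Z^20.

Boundary ∂_1: C_1 → C_0 is given by ∂[p,q] = [q] − [p]. For instance
  ∂[3,8] = [8] − [3].
The resulting 10×30 matrix has rank 9, and its Smith normal form has invariant factors (1,1,1,1,1,1,1,1,1).

Boundary ∂_2: C_2 → C_1 acts by ∂[p,q,r] = [q,r] − [p,r] + [p,q]. For instance
  ∂[3,6,8] = [6,8] − [3,8] + [3,6],
  ∂[5,9,10] = [9,10] − [5,10] + [5,9].
As a 30×20 matrix over Z this has rank 20, with invariant factors (1,1,1,1,1,1,1,1,1,1,1,1,1,1,1,1,1,1,1,2).

Now H_k = ker ∂_k / im ∂_{k+1}, so:

  H_0: rank C_0 − rank ∂_1 = 10 − 9 = 1, and the invariant factors of ∂_1 are all 1, so H_0 = Z.
  H_1: rank ker ∂_1 − rank ∂_2 = (30 − 9) − 20 = 1, and ∂_2 has invariant factor 2 > 1, so H_1 = Z ⊕ Z_2.
  H_2: rank ker ∂_2 − rank ∂_3 = (20 − 20) − 0 = 0, and there is no ∂_3, so H_2 = 0.

(K is a triangulation of the Klein bottle.)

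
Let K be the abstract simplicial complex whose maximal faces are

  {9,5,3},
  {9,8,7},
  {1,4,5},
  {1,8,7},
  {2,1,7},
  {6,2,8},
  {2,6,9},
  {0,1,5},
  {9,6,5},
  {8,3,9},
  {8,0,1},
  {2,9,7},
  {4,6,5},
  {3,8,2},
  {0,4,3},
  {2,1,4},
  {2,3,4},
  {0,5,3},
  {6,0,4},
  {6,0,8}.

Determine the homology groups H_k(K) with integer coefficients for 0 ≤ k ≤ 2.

H_0 = Z,  H_1 = Z ⊕ Z/2Z,  H_2 = 0.

Fix the vertex order 0 < 1 < 2 < 3 < 4 < 5 < 6 < 7 < 8 < 9 and write every simplex with vertices in increasing order. Then dim K = 2 and the simplices of K are:

  0-simplices (10): [0], [1], [2], [3], [4], [5], [6], [7], [8], [9]
  1-simplices (30): (30 of them)
  2-simplices (20): (20 of them)

Hence C_0 ≅ Z^10, C_1 ≅ Z^30, C_2 ≅ Z^20.

Boundary ∂_1: C_1 → C_0 maps an edge to its endpoints' difference, ∂[p,q] = q − p. For instance
  ∂[0,3] = [3] − [0].
As a 10×30 matrix over Z this has rank 9, with invariant factors (1,1,1,1,1,1,1,1,1).

Boundary ∂_2: C_2 → C_1 maps a triangle to the signed sum of its edges. For instance
  ∂[1,2,4] = [2,4] − [1,4] + [1,2],
  ∂[2,6,9] = [6,9] − [2,9] + [2,6].
The resulting 30×20 matrix has rank 20, and its Smith normal form has invariant factors (1,1,1,1,1,1,1,1,1,1,1,1,1,1,1,1,1,1,1,2).

Computing H_k = (kernel of ∂_k) / (image of ∂_{k+1}):

  H_0: rank C_0 − rank ∂_1 = 10 − 9 = 1, and the invariant factors of ∂_1 are all 1, so H_0 = Z.
  H_1: rank ker ∂_1 − rank ∂_2 = (30 − 9) − 20 = 1, and ∂_2 has invariant factor 2 > 1, so H_1 = Z ⊕ Z/2Z.
  H_2: rank ker ∂_2 − rank ∂_3 = (20 − 20) − 0 = 0, and there is no ∂_3, so H_2 = 0.

As a check, the Euler characteristic is 10 − 30 + 20 = 0, which agrees with 1 − 1 + 0 = 0.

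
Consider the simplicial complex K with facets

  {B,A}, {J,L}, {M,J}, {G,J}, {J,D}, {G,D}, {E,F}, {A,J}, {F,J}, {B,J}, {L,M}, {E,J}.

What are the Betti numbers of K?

We work with the vertex ordering A < B < D < E < F < G < J < L < M. The simplices of K, each written with vertices in increasing order, are:

  0-simplices (9): A, B, D, E, F, G, J, L, M
  1-simplices (12): AB, AJ, BJ, DG, DJ, EF, EJ, FJ, GJ, JL, JM, LM

giving chain groups C_0 ≅ Z^9, C_1 ≅ Z^12.

The boundary map ∂_1: C_1 → C_0 sends each edge [p,q] (with p < q) to q − p. For instance
  ∂GJ = J − G.
As a 9×12 matrix over Z this has rank 8, with invariant factors (1,1,1,1,1,1,1,1).

Reading off H_k = ker ∂_k / im ∂_{k+1}:

  H_0: rank C_0 − rank ∂_1 = 9 − 8 = 1, and the invariant factors of ∂_1 are all 1, so H_0 = Z.
  H_1: rank ker ∂_1 − rank ∂_2 = (12 − 8) − 0 = 4, and there is no ∂_2, so H_1 = Z^4.

As a check, the Euler characteristic is 9 − 12 = -3, which agrees with 1 − 4 = -3.
(K is a triangulation of a wedge of 4 circles.)

Hence the Betti numbers are b_0 = 1, b_1 = 4.

b_0 = 1, b_1 = 4.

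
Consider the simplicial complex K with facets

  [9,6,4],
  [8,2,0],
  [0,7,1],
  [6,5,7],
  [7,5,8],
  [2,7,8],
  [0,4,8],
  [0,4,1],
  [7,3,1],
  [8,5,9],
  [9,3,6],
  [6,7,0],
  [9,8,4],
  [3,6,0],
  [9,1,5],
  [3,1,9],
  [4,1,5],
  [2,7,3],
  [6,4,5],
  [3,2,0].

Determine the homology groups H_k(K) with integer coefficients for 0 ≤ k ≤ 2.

H_0 ≅ Z,  H_1 ≅ Z ⊕ Z_2,  H_2 = 0.

K has 10 vertices, 30 edges, 20 triangles.
rank ∂_0 = 0, rank ∂_1 = 9 ⇒ b_0 = 10 − 0 − 9 = 1; all invariant factors of ∂_1 are 1 so no torsion. So H_0 = Z.
rank ∂_1 = 9, rank ∂_2 = 20 ⇒ b_1 = 30 − 9 − 20 = 1; ∂_2 has invariant factor(s) [2] giving torsion. So H_1 = Z ⊕ Z_2.
rank ∂_2 = 20, rank ∂_3 = 0 ⇒ b_2 = 20 − 20 − 0 = 0. So H_2 = 0.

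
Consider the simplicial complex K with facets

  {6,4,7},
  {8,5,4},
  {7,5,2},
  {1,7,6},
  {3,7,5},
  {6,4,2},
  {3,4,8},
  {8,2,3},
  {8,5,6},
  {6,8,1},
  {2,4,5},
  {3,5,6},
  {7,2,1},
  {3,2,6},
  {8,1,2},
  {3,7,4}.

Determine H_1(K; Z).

Take the total order 1 < 2 < 3 < 4 < 5 < 6 < 7 < 8 on the vertex set. Then K (dimension 2) consists of the simplices:

  0-simplices (8): [1], [2], [3], [4], [5], [6], [7], [8]
  1-simplices (24): (24 of them)
  2-simplices (16): [1,2,7], [1,2,8], [1,6,7], [1,6,8], [2,3,6], [2,3,8], [2,4,5], [2,4,6], [2,5,7], [3,4,7], [3,4,8], [3,5,6], [3,5,7], [4,5,8], [4,6,7], [5,6,8]

giving chain groups C_0 ≅ Z^8, C_1 ≅ Z^24, C_2 ≅ Z^16.

Boundary ∂_1: C_1 → C_0 is given by ∂[p,q] = [q] − [p]. For instance
  ∂[3,4] = [4] − [3].
The resulting 8×24 matrix has rank 7, and its Smith normal form has invariant factors (1,1,1,1,1,1,1).

Boundary ∂_2: C_2 → C_1 sends each 2-simplex [p,q,r] to [q,r] − [p,r] + [p,q]. For instance
  ∂[3,5,7] = [5,7] − [3,7] + [3,5],
  ∂[2,4,6] = [4,6] − [2,6] + [2,4].
This gives a 24×16 integer matrix of rank 15; reducing to Smith normal form yields diagonal entries (1,1,1,1,1,1,1,1,1,1,1,1,1,1,1).

Now H_k = ker ∂_k / im ∂_{k+1}, so:

  H_1: rank ker ∂_1 − rank ∂_2 = (24 − 7) − 15 = 2, and the invariant factors of ∂_2 are all 1, so H_1 = Z^2.

H_1 ≅ Z^2.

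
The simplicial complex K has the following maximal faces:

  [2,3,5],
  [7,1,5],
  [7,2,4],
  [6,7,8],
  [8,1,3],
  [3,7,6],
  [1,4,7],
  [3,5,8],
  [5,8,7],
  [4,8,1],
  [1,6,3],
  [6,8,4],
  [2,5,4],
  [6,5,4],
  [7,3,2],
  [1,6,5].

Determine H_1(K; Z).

We work with the vertex ordering 1 < 2 < 3 < 4 < 5 < 6 < 7 < 8. The simplices of K, each written with vertices in increasing order, are:

  0-simplices (8): [1], [2], [3], [4], [5], [6], [7], [8]
  1-simplices (24): (24 of them)
  2-simplices (16): [1,3,6], [1,3,8], [1,4,7], [1,4,8], [1,5,6], [1,5,7], [2,3,5], [2,3,7], [2,4,5], [2,4,7], [3,5,8], [3,6,7], [4,5,6], [4,6,8], [5,7,8], [6,7,8]

Hence C_0 ≅ Z^8, C_1 ≅ Z^24, C_2 ≅ Z^16.

Boundary ∂_1: C_1 → C_0 is given by ∂[p,q] = [q] − [p]. For instance
  ∂[5,8] = [8] − [5].
The resulting 8×24 matrix has rank 7, and its Smith normal form has invariant factors (1,1,1,1,1,1,1).

The boundary map ∂_2: C_2 → C_1 maps a triangle to the signed sum of its edges. For instance
  ∂[2,4,7] = [4,7] − [2,7] + [2,4],
  ∂[1,5,7] = [5,7] − [1,7] + [1,5].
This gives a 24×16 integer matrix of rank 15; reducing to Smith normal form yields diagonal entries (1,1,1,1,1,1,1,1,1,1,1,1,1,1,1).

From H_k ≅ ker(∂_k) / im(∂_{k+1}) we obtain:

  H_1: rank ker ∂_1 − rank ∂_2 = (24 − 7) − 15 = 2, and the invariant factors of ∂_2 are all 1, so H_1 = Z^2.

(K is a triangulation of the torus T^2.)

H_1 = Z^2.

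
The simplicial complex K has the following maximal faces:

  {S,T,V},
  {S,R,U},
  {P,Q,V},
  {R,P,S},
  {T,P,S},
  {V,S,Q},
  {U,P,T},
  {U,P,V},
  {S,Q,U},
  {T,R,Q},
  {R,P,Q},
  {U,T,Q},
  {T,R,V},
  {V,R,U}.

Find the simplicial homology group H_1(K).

H_1 = Z^2.

We work with the vertex ordering P < Q < R < S < T < U < V. The simplices of K, each written with vertices in increasing order, are:

  0-simplices (7): P, Q, R, S, T, U, V
  1-simplices (21): PQ, PR, PS, PT, PU, PV, QR, QS, QT, QU, QV, RS, RT, RU, RV, ST, SU, SV, TU, TV, UV
  2-simplices (14): PQR, PQV, PRS, PST, PTU, PUV, QRT, QSU, QSV, QTU, RSU, RTV, RUV, STV

giving chain groups C_0 ≅ Z^7, C_1 ≅ Z^21, C_2 ≅ Z^14.

Boundary ∂_1: C_1 → C_0 is given by ∂[p,q] = [q] − [p]. For instance
  ∂TV = V − T.
The 7×21 boundary matrix has rank 6 and Smith normal form diag(1,1,1,1,1,1).

∂_2: C_2 → C_1 sends each 2-simplex [p,q,r] to [q,r] − [p,r] + [p,q]. For instance
  ∂RSU = SU − RU + RS,
  ∂QSV = SV − QV + QS.
This gives a 21×14 integer matrix of rank 13; reducing to Smith normal form yields diagonal entries (1,1,1,1,1,1,1,1,1,1,1,1,1).

Reading off H_k = ker ∂_k / im ∂_{k+1}:

  H_1: rank ker ∂_1 − rank ∂_2 = (21 − 6) − 13 = 2, and the invariant factors of ∂_2 are all 1, so H_1 ≅ Z^2.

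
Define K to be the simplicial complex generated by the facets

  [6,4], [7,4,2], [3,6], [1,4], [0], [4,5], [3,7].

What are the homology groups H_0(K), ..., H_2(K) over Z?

H_0 = Z^2,  H_1 = Z,  H_2 = 0.

We work with the vertex ordering 0 < 1 < 2 < 3 < 4 < 5 < 6 < 7. The simplices of K, each written with vertices in increasing order, are:

  0-simplices (8): [0], [1], [2], [3], [4], [5], [6], [7]
  1-simplices (8): [1,4], [2,4], [2,7], [3,6], [3,7], [4,5], [4,6], [4,7]
  2-simplices (1): [2,4,7]

so the chain groups are C_0 ≅ Z^8, C_1 ≅ Z^8, C_2 ≅ Z^1.

∂_1: C_1 → C_0 is given by ∂[p,q] = [q] − [p].
This gives a 8×8 integer matrix of rank 6; reducing to Smith normal form yields diagonal entries (1,1,1,1,1,1).

The boundary map ∂_2: C_2 → C_1 sends each 2-simplex [p,q,r] to [q,r] − [p,r] + [p,q]. For instance
  ∂[2,4,7] = [4,7] − [2,7] + [2,4].
As a 8×1 matrix over Z this has rank 1, with invariant factors (1).

From H_k ≅ ker(∂_k) / im(∂_{k+1}) we obtain:

  H_0: rank C_0 − rank ∂_1 = 8 − 6 = 2, and the invariant factors of ∂_1 are all 1, so H_0 ≅ Z^2.
  H_1: rank ker ∂_1 − rank ∂_2 = (8 − 6) − 1 = 1, and the invariant factors of ∂_2 are all 1, so H_1 ≅ Z.
  H_2: rank ker ∂_2 − rank ∂_3 = (1 − 1) − 0 = 0, and there is no ∂_3, so H_2 ≅ 0.

As a check, the Euler characteristic is 8 − 8 + 1 = 1, which agrees with 2 − 1 + 0 = 1.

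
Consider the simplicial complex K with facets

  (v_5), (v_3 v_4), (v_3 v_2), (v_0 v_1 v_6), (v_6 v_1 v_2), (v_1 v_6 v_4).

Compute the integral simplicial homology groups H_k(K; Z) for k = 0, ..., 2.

H_0 = Z^2,  H_1 = Z,  H_2 = 0.

Take the total order v_0 < v_1 < v_2 < v_3 < v_4 < v_5 < v_6 on the vertex set. Then K (dimension 2) consists of the simplices:

  0-simplices (7): [v_0], [v_1], [v_2], [v_3], [v_4], [v_5], [v_6]
  1-simplices (9): [v_0,v_1], [v_0,v_6], [v_1,v_2], [v_1,v_4], [v_1,v_6], [v_2,v_3], [v_2,v_6], [v_3,v_4], [v_4,v_6]
  2-simplices (3): [v_0,v_1,v_6], [v_1,v_2,v_6], [v_1,v_4,v_6]

so the chain groups are C_0 ≅ Z^7, C_1 ≅ Z^9, C_2 ≅ Z^3.

The boundary map ∂_1: C_1 → C_0 maps an edge to its endpoints' difference, ∂[p,q] = q − p. For instance
  ∂[v_2,v_6] = [v_6] − [v_2].
The resulting 7×9 matrix has rank 5, and its Smith normal form has invariant factors (1,1,1,1,1).

Boundary ∂_2: C_2 → C_1 sends each 2-simplex [p,q,r] to [q,r] − [p,r] + [p,q]. For instance
  ∂[v_1,v_2,v_6] = [v_2,v_6] − [v_1,v_6] + [v_1,v_2],
  ∂[v_0,v_1,v_6] = [v_1,v_6] − [v_0,v_6] + [v_0,v_1].
This gives a 9×3 integer matrix of rank 3; reducing to Smith normal form yields diagonal entries (1,1,1).

Computing H_k = (kernel of ∂_k) / (image of ∂_{k+1}):

  H_0: rank C_0 − rank ∂_1 = 7 − 5 = 2, and the invariant factors of ∂_1 are all 1, so H_0 = Z^2.
  H_1: rank ker ∂_1 − rank ∂_2 = (9 − 5) − 3 = 1, and the invariant factors of ∂_2 are all 1, so H_1 = Z.
  H_2: rank ker ∂_2 − rank ∂_3 = (3 − 3) − 0 = 0, and there is no ∂_3, so H_2 = 0.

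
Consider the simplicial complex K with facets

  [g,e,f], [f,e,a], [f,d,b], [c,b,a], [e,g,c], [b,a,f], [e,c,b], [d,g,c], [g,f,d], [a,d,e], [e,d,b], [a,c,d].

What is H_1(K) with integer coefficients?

Take the total order a < b < c < d < e < f < g on the vertex set. Then K (dimension 2) consists of the simplices:

  0-simplices (7): a, b, c, d, e, f, g
  1-simplices (18): ab, ac, ad, ae, af, bc, bd, be, bf, cd, ce, cg, de, df, dg, ef, eg, fg
  2-simplices (12): abc, abf, acd, ade, aef, bce, bde, bdf, cdg, ceg, dfg, efg

giving chain groups C_0 ≅ Z^7, C_1 ≅ Z^18, C_2 ≅ Z^12.

The boundary map ∂_1: C_1 → C_0 maps an edge to its endpoints' difference, ∂[p,q] = q − p.
This gives a 7×18 integer matrix of rank 6; reducing to Smith normal form yields diagonal entries (1,1,1,1,1,1).

The boundary map ∂_2: C_2 → C_1 maps a triangle to the signed sum of its edges. For instance
  ∂cdg = dg − cg + cd,
  ∂ceg = eg − cg + ce.
As a 18×12 matrix over Z this has rank 12, with invariant factors (1,1,1,1,1,1,1,1,1,1,1,2).

Now H_k = ker ∂_k / im ∂_{k+1}, so:

  H_1: rank ker ∂_1 − rank ∂_2 = (18 − 6) − 12 = 0, and ∂_2 has invariant factor 2 > 1, so H_1 ≅ Z/2Z.

H_1 = Z/2Z.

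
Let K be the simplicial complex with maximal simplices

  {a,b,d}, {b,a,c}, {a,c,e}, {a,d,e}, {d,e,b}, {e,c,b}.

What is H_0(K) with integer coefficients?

We work with the vertex ordering a < b < c < d < e. The simplices of K, each written with vertices in increasing order, are:

  0-simplices (5): a, b, c, d, e
  1-simplices (9): ab, ac, ad, ae, bc, bd, be, ce, de
  2-simplices (6): abc, abd, ace, ade, bce, bde

Hence C_0 ≅ Z^5, C_1 ≅ Z^9, C_2 ≅ Z^6.

The boundary map ∂_1: C_1 → C_0 maps an edge to its endpoints' difference, ∂[p,q] = q − p.
The resulting 5×9 matrix has rank 4, and its Smith normal form has invariant factors (1,1,1,1).

Boundary ∂_2: C_2 → C_1 maps a triangle to the signed sum of its edges. For instance
  ∂abd = bd − ad + ab,
  ∂ace = ce − ae + ac.
As a 9×6 matrix over Z this has rank 5, with invariant factors (1,1,1,1,1).

Now H_k = ker ∂_k / im ∂_{k+1}, so:

  H_0: rank C_0 − rank ∂_1 = 5 − 4 = 1, and the invariant factors of ∂_1 are all 1, so H_0 = Z.

H_0 ≅ Z.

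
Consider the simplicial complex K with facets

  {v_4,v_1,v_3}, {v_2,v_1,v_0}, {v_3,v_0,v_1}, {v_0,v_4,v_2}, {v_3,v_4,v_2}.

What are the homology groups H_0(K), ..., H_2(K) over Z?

H_0 ≅ Z,  H_1 ≅ Z,  H_2 = 0.

Take the total order v_0 < v_1 < v_2 < v_3 < v_4 on the vertex set. Then K (dimension 2) consists of the simplices:

  0-simplices (5): [v_0], [v_1], [v_2], [v_3], [v_4]
  1-simplices (10): [v_0,v_1], [v_0,v_2], [v_0,v_3], [v_0,v_4], [v_1,v_2], [v_1,v_3], [v_1,v_4], [v_2,v_3], [v_2,v_4], [v_3,v_4]
  2-simplices (5): [v_0,v_1,v_2], [v_0,v_1,v_3], [v_0,v_2,v_4], [v_1,v_3,v_4], [v_2,v_3,v_4]

so the chain groups are C_0 ≅ Z^5, C_1 ≅ Z^10, C_2 ≅ Z^5.

The boundary map ∂_1: C_1 → C_0 sends each edge [p,q] (with p < q) to q − p. For instance
  ∂[v_3,v_4] = [v_4] − [v_3].
The resulting 5×10 matrix has rank 4, and its Smith normal form has invariant factors (1,1,1,1).

Boundary ∂_2: C_2 → C_1 sends each 2-simplex [p,q,r] to [q,r] − [p,r] + [p,q]. For instance
  ∂[v_0,v_1,v_2] = [v_1,v_2] − [v_0,v_2] + [v_0,v_1],
  ∂[v_2,v_3,v_4] = [v_3,v_4] − [v_2,v_4] + [v_2,v_3].
This gives a 10×5 integer matrix of rank 5; reducing to Smith normal form yields diagonal entries (1,1,1,1,1).

Computing H_k = (kernel of ∂_k) / (image of ∂_{k+1}):

  H_0: rank C_0 − rank ∂_1 = 5 − 4 = 1, and the invariant factors of ∂_1 are all 1, so H_0 ≅ Z.
  H_1: rank ker ∂_1 − rank ∂_2 = (10 − 4) − 5 = 1, and the invariant factors of ∂_2 are all 1, so H_1 ≅ Z.
  H_2: rank ker ∂_2 − rank ∂_3 = (5 − 5) − 0 = 0, and there is no ∂_3, so H_2 ≅ 0.

As a check, the Euler characteristic is 5 − 10 + 5 = 0, which agrees with 1 − 1 + 0 = 0.
(K is a triangulation of the Möbius band.)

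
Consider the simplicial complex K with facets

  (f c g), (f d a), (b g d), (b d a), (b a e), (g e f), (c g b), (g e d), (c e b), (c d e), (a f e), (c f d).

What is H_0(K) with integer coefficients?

H_0 ≅ Z.

Take the total order a < b < c < d < e < f < g on the vertex set. Then K (dimension 2) consists of the simplices:

  0-simplices (7): a, b, c, d, e, f, g
  1-simplices (18): ab, ad, ae, af, bc, bd, be, bg, cd, ce, cf, cg, de, df, dg, ef, eg, fg
  2-simplices (12): abd, abe, adf, aef, bce, bcg, bdg, cde, cdf, cfg, deg, efg

giving chain groups C_0 ≅ Z^7, C_1 ≅ Z^18, C_2 ≅ Z^12.

∂_1: C_1 → C_0 maps an edge to its endpoints' difference, ∂[p,q] = q − p. For instance
  ∂fg = g − f.
The resulting 7×18 matrix has rank 6, and its Smith normal form has invariant factors (1,1,1,1,1,1).

Boundary ∂_2: C_2 → C_1 maps a triangle to the signed sum of its edges. For instance
  ∂cdf = df − cf + cd,
  ∂bce = ce − be + bc.
As a 18×12 matrix over Z this has rank 12, with invariant factors (1,1,1,1,1,1,1,1,1,1,1,2).

Now H_k = ker ∂_k / im ∂_{k+1}, so:

  H_0: rank C_0 − rank ∂_1 = 7 − 6 = 1, and the invariant factors of ∂_1 are all 1, so H_0 ≅ Z.

(K is a triangulation of the real projective plane RP^2.)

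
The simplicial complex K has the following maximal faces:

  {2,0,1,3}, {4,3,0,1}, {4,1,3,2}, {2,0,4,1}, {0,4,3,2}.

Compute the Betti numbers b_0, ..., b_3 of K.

We work with the vertex ordering 0 < 1 < 2 < 3 < 4. The simplices of K, each written with vertices in increasing order, are:

  0-simplices (5): [0], [1], [2], [3], [4]
  1-simplices (10): [0,1], [0,2], [0,3], [0,4], [1,2], [1,3], [1,4], [2,3], [2,4], [3,4]
  2-simplices (10): [0,1,2], [0,1,3], [0,1,4], [0,2,3], [0,2,4], [0,3,4], [1,2,3], [1,2,4], [1,3,4], [2,3,4]
  3-simplices (5): [0,1,2,3], [0,1,2,4], [0,1,3,4], [0,2,3,4], [1,2,3,4]

giving chain groups C_0 ≅ Z^5, C_1 ≅ Z^10, C_2 ≅ Z^10, C_3 ≅ Z^5.

The boundary map ∂_1: C_1 → C_0 maps an edge to its endpoints' difference, ∂[p,q] = q − p.
As a 5×10 matrix over Z this has rank 4, with invariant factors (1,1,1,1).

Boundary ∂_2: C_2 → C_1 sends each 2-simplex [p,q,r] to [q,r] − [p,r] + [p,q]. For instance
  ∂[0,1,2] = [1,2] − [0,2] + [0,1],
  ∂[1,2,4] = [2,4] − [1,4] + [1,2].
The resulting 10×10 matrix has rank 6, and its Smith normal form has invariant factors (1,1,1,1,1,1).

The boundary map ∂_3: C_3 → C_2 sends each 3-simplex σ to the alternating sum Σ_i (−1)^i (σ with its i-th vertex removed). For instance
  ∂[0,1,2,3] = [1,2,3] − [0,2,3] + [0,1,3] − [0,1,2],
  ∂[1,2,3,4] = [2,3,4] − [1,3,4] + [1,2,4] − [1,2,3].
The 10×5 boundary matrix has rank 4 and Smith normal form diag(1,1,1,1).

Now H_k = ker ∂_k / im ∂_{k+1}, so:

  H_0: rank C_0 − rank ∂_1 = 5 − 4 = 1, and the invariant factors of ∂_1 are all 1, so H_0 ≅ Z.
  H_1: rank ker ∂_1 − rank ∂_2 = (10 − 4) − 6 = 0, and the invariant factors of ∂_2 are all 1, so H_1 ≅ 0.
  H_2: rank ker ∂_2 − rank ∂_3 = (10 − 6) − 4 = 0, and the invariant factors of ∂_3 are all 1, so H_2 ≅ 0.
  H_3: rank ker ∂_3 − rank ∂_4 = (5 − 4) − 0 = 1, and there is no ∂_4, so H_3 ≅ Z.

Hence the Betti numbers are b_0 = 1, b_1 = 0, b_2 = 0, b_3 = 1.

b_0 = 1, b_1 = 0, b_2 = 0, b_3 = 1.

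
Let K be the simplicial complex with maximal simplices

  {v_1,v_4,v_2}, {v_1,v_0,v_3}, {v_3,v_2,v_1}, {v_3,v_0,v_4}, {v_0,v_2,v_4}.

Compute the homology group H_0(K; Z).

H_0 ≅ Z.

Take the total order v_0 < v_1 < v_2 < v_3 < v_4 on the vertex set. Then K (dimension 2) consists of the simplices:

  0-simplices (5): [v_0], [v_1], [v_2], [v_3], [v_4]
  1-simplices (10): [v_0,v_1], [v_0,v_2], [v_0,v_3], [v_0,v_4], [v_1,v_2], [v_1,v_3], [v_1,v_4], [v_2,v_3], [v_2,v_4], [v_3,v_4]
  2-simplices (5): [v_0,v_1,v_3], [v_0,v_2,v_4], [v_0,v_3,v_4], [v_1,v_2,v_3], [v_1,v_2,v_4]

so the chain groups are C_0 ≅ Z^5, C_1 ≅ Z^10, C_2 ≅ Z^5.

∂_1: C_1 → C_0 is given by ∂[p,q] = [q] − [p]. For instance
  ∂[v_0,v_3] = [v_3] − [v_0].
This gives a 5×10 integer matrix of rank 4; reducing to Smith normal form yields diagonal entries (1,1,1,1).

The boundary map ∂_2: C_2 → C_1 acts by ∂[p,q,r] = [q,r] − [p,r] + [p,q]. For instance
  ∂[v_1,v_2,v_4] = [v_2,v_4] − [v_1,v_4] + [v_1,v_2],
  ∂[v_1,v_2,v_3] = [v_2,v_3] − [v_1,v_3] + [v_1,v_2].
As a 10×5 matrix over Z this has rank 5, with invariant factors (1,1,1,1,1).

From H_k ≅ ker(∂_k) / im(∂_{k+1}) we obtain:

  H_0: rank C_0 − rank ∂_1 = 5 − 4 = 1, and the invariant factors of ∂_1 are all 1, so H_0 ≅ Z.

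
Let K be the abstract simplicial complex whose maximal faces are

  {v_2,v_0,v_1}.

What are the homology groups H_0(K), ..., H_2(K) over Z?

H_0 ≅ Z,  H_1 = 0,  H_2 = 0.

Fix the vertex order v_0 < v_1 < v_2 and write every simplex with vertices in increasing order. Then dim K = 2 and the simplices of K are:

  0-simplices (3): [v_0], [v_1], [v_2]
  1-simplices (3): [v_0,v_1], [v_0,v_2], [v_1,v_2]
  2-simplices (1): [v_0,v_1,v_2]

Hence C_0 ≅ Z^3, C_1 ≅ Z^3, C_2 ≅ Z^1.

Boundary ∂_1: C_1 → C_0 maps an edge to its endpoints' difference, ∂[p,q] = q − p. For instance
  ∂[v_0,v_1] = [v_1] − [v_0].
The resulting 3×3 matrix has rank 2, and its Smith normal form has invariant factors (1,1).

The boundary map ∂_2: C_2 → C_1 acts by ∂[p,q,r] = [q,r] − [p,r] + [p,q]. For instance
  ∂[v_0,v_1,v_2] = [v_1,v_2] − [v_0,v_2] + [v_0,v_1].
The 3×1 boundary matrix has rank 1 and Smith normal form diag(1).

Computing H_k = (kernel of ∂_k) / (image of ∂_{k+1}):

  H_0: rank C_0 − rank ∂_1 = 3 − 2 = 1, and the invariant factors of ∂_1 are all 1, so H_0 = Z.
  H_1: rank ker ∂_1 − rank ∂_2 = (3 − 2) − 1 = 0, and the invariant factors of ∂_2 are all 1, so H_1 = 0.
  H_2: rank ker ∂_2 − rank ∂_3 = (1 − 1) − 0 = 0, and there is no ∂_3, so H_2 = 0.

(K is a triangulation of the 2-simplex.)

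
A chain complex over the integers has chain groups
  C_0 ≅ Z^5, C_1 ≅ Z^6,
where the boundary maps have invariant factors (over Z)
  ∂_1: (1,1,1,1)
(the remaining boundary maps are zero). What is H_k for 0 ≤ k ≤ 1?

H_0: b_0 = 5 − 0 − 4 = 1; torsion from ∂_1 factors > 1: none. So H_0 = Z.
H_1: b_1 = 6 − 4 − 0 = 2; torsion from ∂_2 factors > 1: none. So H_1 = Z^2.

H_0 = Z,  H_1 = Z^2.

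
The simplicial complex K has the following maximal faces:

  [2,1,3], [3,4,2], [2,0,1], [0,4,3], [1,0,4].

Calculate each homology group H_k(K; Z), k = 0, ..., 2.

Order the vertices as 0 < 1 < 2 < 3 < 4. Listing each simplex with vertices in this order, K has dimension 2 with simplices:

  0-simplices (5): [0], [1], [2], [3], [4]
  1-simplices (10): [0,1], [0,2], [0,3], [0,4], [1,2], [1,3], [1,4], [2,3], [2,4], [3,4]
  2-simplices (5): [0,1,2], [0,1,4], [0,3,4], [1,2,3], [2,3,4]

so the chain groups are C_0 ≅ Z^5, C_1 ≅ Z^10, C_2 ≅ Z^5.

The boundary map ∂_1: C_1 → C_0 maps an edge to its endpoints' difference, ∂[p,q] = q − p.
The resulting 5×10 matrix has rank 4, and its Smith normal form has invariant factors (1,1,1,1).

The boundary map ∂_2: C_2 → C_1 maps a triangle to the signed sum of its edges. For instance
  ∂[1,2,3] = [2,3] − [1,3] + [1,2],
  ∂[2,3,4] = [3,4] − [2,4] + [2,3].
This gives a 10×5 integer matrix of rank 5; reducing to Smith normal form yields diagonal entries (1,1,1,1,1).

Computing H_k = (kernel of ∂_k) / (image of ∂_{k+1}):

  H_0: rank C_0 − rank ∂_1 = 5 − 4 = 1, and the invariant factors of ∂_1 are all 1, so H_0 ≅ Z.
  H_1: rank ker ∂_1 − rank ∂_2 = (10 − 4) − 5 = 1, and the invariant factors of ∂_2 are all 1, so H_1 ≅ Z.
  H_2: rank ker ∂_2 − rank ∂_3 = (5 − 5) − 0 = 0, and there is no ∂_3, so H_2 ≅ 0.

(K is a triangulation of the Möbius band.)

H_0 = Z,  H_1 = Z,  H_2 = 0.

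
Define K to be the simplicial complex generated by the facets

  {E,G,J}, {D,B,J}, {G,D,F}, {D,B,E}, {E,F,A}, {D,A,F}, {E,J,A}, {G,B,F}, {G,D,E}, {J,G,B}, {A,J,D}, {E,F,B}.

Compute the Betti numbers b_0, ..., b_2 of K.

b_0 = 1, b_1 = 0, b_2 = 0.

Fix the vertex order A < B < D < E < F < G < J and write every simplex with vertices in increasing order. Then dim K = 2 and the simplices of K are:

  0-simplices (7): A, B, D, E, F, G, J
  1-simplices (18): AD, AE, AF, AJ, BD, BE, BF, BG, BJ, DE, DF, DG, DJ, EF, EG, EJ, FG, GJ
  2-simplices (12): ADF, ADJ, AEF, AEJ, BDE, BDJ, BEF, BFG, BGJ, DEG, DFG, EGJ

giving chain groups C_0 ≅ Z^7, C_1 ≅ Z^18, C_2 ≅ Z^12.

∂_1: C_1 → C_0 is given by ∂[p,q] = [q] − [p]. For instance
  ∂BJ = J − B.
The resulting 7×18 matrix has rank 6, and its Smith normal form has invariant factors (1,1,1,1,1,1).

Boundary ∂_2: C_2 → C_1 acts by ∂[p,q,r] = [q,r] − [p,r] + [p,q]. For instance
  ∂EGJ = GJ − EJ + EG,
  ∂BFG = FG − BG + BF.
The resulting 18×12 matrix has rank 12, and its Smith normal form has invariant factors (1,1,1,1,1,1,1,1,1,1,1,2).

Now H_k = ker ∂_k / im ∂_{k+1}, so:

  H_0: rank C_0 − rank ∂_1 = 7 − 6 = 1, and the invariant factors of ∂_1 are all 1, so H_0 ≅ Z.
  H_1: rank ker ∂_1 − rank ∂_2 = (18 − 6) − 12 = 0, and ∂_2 has invariant factor 2 > 1, so H_1 ≅ Z/2Z.
  H_2: rank ker ∂_2 − rank ∂_3 = (12 − 12) − 0 = 0, and there is no ∂_3, so H_2 ≅ 0.

Hence the Betti numbers are b_0 = 1, b_1 = 0, b_2 = 0.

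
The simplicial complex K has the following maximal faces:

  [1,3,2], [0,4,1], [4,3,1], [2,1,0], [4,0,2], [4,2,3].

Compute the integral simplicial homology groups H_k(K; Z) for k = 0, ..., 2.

Order the vertices as 0 < 1 < 2 < 3 < 4. Listing each simplex with vertices in this order, K has dimension 2 with simplices:

  0-simplices (5): [0], [1], [2], [3], [4]
  1-simplices (9): [0,1], [0,2], [0,4], [1,2], [1,3], [1,4], [2,3], [2,4], [3,4]
  2-simplices (6): [0,1,2], [0,1,4], [0,2,4], [1,2,3], [1,3,4], [2,3,4]

Hence C_0 ≅ Z^5, C_1 ≅ Z^9, C_2 ≅ Z^6.

Boundary ∂_1: C_1 → C_0 maps an edge to its endpoints' difference, ∂[p,q] = q − p. For instance
  ∂[2,4] = [4] − [2].
The resulting 5×9 matrix has rank 4, and its Smith normal form has invariant factors (1,1,1,1).

The boundary map ∂_2: C_2 → C_1 acts by ∂[p,q,r] = [q,r] − [p,r] + [p,q]. For instance
  ∂[0,1,2] = [1,2] − [0,2] + [0,1],
  ∂[0,2,4] = [2,4] − [0,4] + [0,2].
As a 9×6 matrix over Z this has rank 5, with invariant factors (1,1,1,1,1).

Now H_k = ker ∂_k / im ∂_{k+1}, so:

  H_0: rank C_0 − rank ∂_1 = 5 − 4 = 1, and the invariant factors of ∂_1 are all 1, so H_0 ≅ Z.
  H_1: rank ker ∂_1 − rank ∂_2 = (9 − 4) − 5 = 0, and the invariant factors of ∂_2 are all 1, so H_1 ≅ 0.
  H_2: rank ker ∂_2 − rank ∂_3 = (6 − 5) − 0 = 1, and there is no ∂_3, so H_2 ≅ Z.

As a check, the Euler characteristic is 5 − 9 + 6 = 2, which agrees with 1 − 0 + 1 = 2.

H_0 = Z,  H_1 = 0,  H_2 = Z.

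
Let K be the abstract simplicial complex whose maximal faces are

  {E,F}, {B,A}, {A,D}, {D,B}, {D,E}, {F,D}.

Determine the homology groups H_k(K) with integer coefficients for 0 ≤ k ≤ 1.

We work with the vertex ordering A < B < D < E < F. The simplices of K, each written with vertices in increasing order, are:

  0-simplices (5): A, B, D, E, F
  1-simplices (6): AB, AD, BD, DE, DF, EF

giving chain groups C_0 ≅ Z^5, C_1 ≅ Z^6.

∂_1: C_1 → C_0 maps an edge to its endpoints' difference, ∂[p,q] = q − p. For instance
  ∂DE = E − D.
As a 5×6 matrix over Z this has rank 4, with invariant factors (1,1,1,1).

Reading off H_k = ker ∂_k / im ∂_{k+1}:

  H_0: rank C_0 − rank ∂_1 = 5 − 4 = 1, and the invariant factors of ∂_1 are all 1, so H_0 ≅ Z.
  H_1: rank ker ∂_1 − rank ∂_2 = (6 − 4) − 0 = 2, and there is no ∂_2, so H_1 ≅ Z^2.

(K is a triangulation of a wedge of 2 circles.)

H_0 ≅ Z,  H_1 ≅ Z^2.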